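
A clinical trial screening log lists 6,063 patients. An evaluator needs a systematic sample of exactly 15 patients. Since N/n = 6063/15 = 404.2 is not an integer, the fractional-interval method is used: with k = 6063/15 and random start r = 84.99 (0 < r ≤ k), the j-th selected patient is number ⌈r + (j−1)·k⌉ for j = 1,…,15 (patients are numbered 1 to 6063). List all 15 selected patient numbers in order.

85, 490, 894, 1298, 1702, 2106, 2511, 2915, 3319, 3723, 4127, 4532, 4936, 5340, 5744

j=1: r + 0k = 84.99 → ⌈·⌉ = 85
j=2: r + 1k = 489.19 → ⌈·⌉ = 490
j=3: r + 2k = 893.39 → ⌈·⌉ = 894
j=4: r + 3k = 1297.59 → ⌈·⌉ = 1298
j=5: r + 4k = 1701.79 → ⌈·⌉ = 1702
j=6: r + 5k = 2105.99 → ⌈·⌉ = 2106
j=7: r + 6k = 2510.19 → ⌈·⌉ = 2511
j=8: r + 7k = 2914.39 → ⌈·⌉ = 2915
j=9: r + 8k = 3318.59 → ⌈·⌉ = 3319
j=10: r + 9k = 3722.79 → ⌈·⌉ = 3723
j=11: r + 10k = 4126.99 → ⌈·⌉ = 4127
j=12: r + 11k = 4531.19 → ⌈·⌉ = 4532
j=13: r + 12k = 4935.39 → ⌈·⌉ = 4936
j=14: r + 13k = 5339.59 → ⌈·⌉ = 5340
j=15: r + 14k = 5743.79 → ⌈·⌉ = 5744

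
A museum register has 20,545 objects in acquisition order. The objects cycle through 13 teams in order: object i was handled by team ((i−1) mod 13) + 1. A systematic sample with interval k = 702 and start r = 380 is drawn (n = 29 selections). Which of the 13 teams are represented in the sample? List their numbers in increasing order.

3

Consecutive selections differ by k = 702, so their team numbers differ by 702 mod 13 = 0.
gcd(702, 13) = 13, so the sample visits 13/13 = 1 distinct residues mod 13.
Start 380 is team 3; the teams hit are 3.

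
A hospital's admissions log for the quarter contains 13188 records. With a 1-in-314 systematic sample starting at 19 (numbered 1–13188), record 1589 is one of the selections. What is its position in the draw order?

k = 314
position = (1589 − 19)/314 + 1 = 1570/314 + 1 = 5 + 1 = 6

6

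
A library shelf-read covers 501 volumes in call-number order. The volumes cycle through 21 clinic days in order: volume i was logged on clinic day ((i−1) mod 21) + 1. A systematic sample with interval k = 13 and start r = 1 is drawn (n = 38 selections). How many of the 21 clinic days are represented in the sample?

21

Consecutive selections differ by k = 13, so their clinic day numbers differ by 13 mod 21 = 13.
gcd(13, 21) = 1, so the sample visits 21/1 = 21 distinct residues mod 21.
Start 1 is clinic day 1; the clinic days hit are 1, 2, 3, 4, 5, 6, 7, 8, 9, 10, 11, 12, 13, 14, 15, 16, 17, 18, 19, 20, 21.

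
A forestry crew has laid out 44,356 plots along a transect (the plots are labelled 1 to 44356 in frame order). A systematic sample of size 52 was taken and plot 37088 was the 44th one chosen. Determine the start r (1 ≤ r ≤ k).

409

k = 44356/52 = 853
r = 37088 − (44−1)×853 = 37088 − 36679 = 409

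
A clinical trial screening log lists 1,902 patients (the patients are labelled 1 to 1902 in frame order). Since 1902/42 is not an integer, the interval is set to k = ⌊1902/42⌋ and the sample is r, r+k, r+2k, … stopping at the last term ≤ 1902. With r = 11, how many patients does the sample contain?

43

k = ⌊1902/42⌋ = 45
Achieved size = ⌊(1902 − 11)/45⌋ + 1 = ⌊1891/45⌋ + 1 = 42 + 1 = 43
(last selection: 11 + 42×45 = 1901 ≤ 1902; next would be 1946 > 1902)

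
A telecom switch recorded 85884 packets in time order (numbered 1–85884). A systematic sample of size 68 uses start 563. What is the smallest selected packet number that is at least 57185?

57398

k = 85884/68 = 1263
Steps past start: ⌈(57185 − 563)/1263⌉ = ⌈56622/1263⌉ = 45
Selected packet: 563 + 45×1263 = 57398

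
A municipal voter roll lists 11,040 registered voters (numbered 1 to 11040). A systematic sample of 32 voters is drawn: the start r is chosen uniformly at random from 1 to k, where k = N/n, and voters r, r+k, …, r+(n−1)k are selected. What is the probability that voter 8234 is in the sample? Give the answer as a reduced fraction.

1/345

k = 11040/32 = 345.
Voter 8234 is selected iff r ≡ 8234 (mod 345); exactly one such r in {1,…,345}.
Inclusion probability = 1/345.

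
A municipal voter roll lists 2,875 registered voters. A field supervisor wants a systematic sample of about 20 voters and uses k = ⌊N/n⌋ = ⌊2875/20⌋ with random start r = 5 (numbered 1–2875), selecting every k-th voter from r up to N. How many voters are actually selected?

21

k = ⌊2875/20⌋ = 143
Achieved size = ⌊(2875 − 5)/143⌋ + 1 = ⌊2870/143⌋ + 1 = 20 + 1 = 21
(last selection: 5 + 20×143 = 2865 ≤ 2875; next would be 3008 > 2875)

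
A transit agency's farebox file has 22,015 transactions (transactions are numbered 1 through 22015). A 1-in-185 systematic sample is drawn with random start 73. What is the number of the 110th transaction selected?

k = 185
110th selection = r + (110−1)·k = 73 + 109×185 = 73 + 20165 = 20238

20238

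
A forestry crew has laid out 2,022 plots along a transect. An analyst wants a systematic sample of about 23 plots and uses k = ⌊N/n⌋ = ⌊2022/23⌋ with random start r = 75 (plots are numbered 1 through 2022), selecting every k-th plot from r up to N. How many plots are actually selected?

k = ⌊2022/23⌋ = 87
Achieved size = ⌊(2022 − 75)/87⌋ + 1 = ⌊1947/87⌋ + 1 = 22 + 1 = 23
(last selection: 75 + 22×87 = 1989 ≤ 2022; next would be 2076 > 2022)

23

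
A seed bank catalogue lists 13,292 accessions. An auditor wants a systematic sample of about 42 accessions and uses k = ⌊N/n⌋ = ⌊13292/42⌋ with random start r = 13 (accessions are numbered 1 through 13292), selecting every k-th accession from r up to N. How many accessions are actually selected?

43

k = ⌊13292/42⌋ = 316
Achieved size = ⌊(13292 − 13)/316⌋ + 1 = ⌊13279/316⌋ + 1 = 42 + 1 = 43
(last selection: 13 + 42×316 = 13285 ≤ 13292; next would be 13601 > 13292)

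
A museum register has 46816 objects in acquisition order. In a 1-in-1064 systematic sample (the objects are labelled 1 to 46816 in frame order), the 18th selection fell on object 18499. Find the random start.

411

k = 1064
r = 18499 − (18−1)×1064 = 18499 − 18088 = 411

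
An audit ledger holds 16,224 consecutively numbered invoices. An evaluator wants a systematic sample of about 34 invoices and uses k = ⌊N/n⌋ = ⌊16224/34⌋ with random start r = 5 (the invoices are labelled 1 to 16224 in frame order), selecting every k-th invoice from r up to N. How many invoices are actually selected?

k = ⌊16224/34⌋ = 477
Achieved size = ⌊(16224 − 5)/477⌋ + 1 = ⌊16219/477⌋ + 1 = 34 + 1 = 35
(last selection: 5 + 34×477 = 16223 ≤ 16224; next would be 16700 > 16224)

35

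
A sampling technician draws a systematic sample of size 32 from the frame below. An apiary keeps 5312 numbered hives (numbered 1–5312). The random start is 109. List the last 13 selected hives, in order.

k = N/n = 5312/32 = 166
20th selection = 109 + 19×166 = 3263
21st: 3263 + 166 = 3429
22nd: 3429 + 166 = 3595
23rd: 3595 + 166 = 3761
24th: 3761 + 166 = 3927
25th: 3927 + 166 = 4093
26th: 4093 + 166 = 4259
27th: 4259 + 166 = 4425
28th: 4425 + 166 = 4591
29th: 4591 + 166 = 4757
30th: 4757 + 166 = 4923
31st: 4923 + 166 = 5089
32nd: 5089 + 166 = 5255

3263, 3429, 3595, 3761, 3927, 4093, 4259, 4425, 4591, 4757, 4923, 5089, 5255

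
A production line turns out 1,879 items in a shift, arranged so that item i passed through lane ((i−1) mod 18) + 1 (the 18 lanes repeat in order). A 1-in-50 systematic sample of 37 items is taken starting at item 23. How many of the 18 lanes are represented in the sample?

9

Consecutive selections differ by k = 50, so their lane numbers differ by 50 mod 18 = 14.
gcd(50, 18) = 2, so the sample visits 18/2 = 9 distinct residues mod 18.
Start 23 is lane 5; the lanes hit are 1, 3, 5, 7, 9, 11, 13, 15, 17.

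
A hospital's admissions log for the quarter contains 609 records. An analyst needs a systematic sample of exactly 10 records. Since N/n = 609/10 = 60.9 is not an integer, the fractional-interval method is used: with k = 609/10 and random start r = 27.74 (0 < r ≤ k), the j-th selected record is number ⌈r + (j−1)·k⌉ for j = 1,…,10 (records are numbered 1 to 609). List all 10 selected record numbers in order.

28, 89, 150, 211, 272, 333, 394, 455, 515, 576

j=1: r + 0k = 27.74 → ⌈·⌉ = 28
j=2: r + 1k = 88.64 → ⌈·⌉ = 89
j=3: r + 2k = 149.54 → ⌈·⌉ = 150
j=4: r + 3k = 210.44 → ⌈·⌉ = 211
j=5: r + 4k = 271.34 → ⌈·⌉ = 272
j=6: r + 5k = 332.24 → ⌈·⌉ = 333
j=7: r + 6k = 393.14 → ⌈·⌉ = 394
j=8: r + 7k = 454.04 → ⌈·⌉ = 455
j=9: r + 8k = 514.94 → ⌈·⌉ = 515
j=10: r + 9k = 575.84 → ⌈·⌉ = 576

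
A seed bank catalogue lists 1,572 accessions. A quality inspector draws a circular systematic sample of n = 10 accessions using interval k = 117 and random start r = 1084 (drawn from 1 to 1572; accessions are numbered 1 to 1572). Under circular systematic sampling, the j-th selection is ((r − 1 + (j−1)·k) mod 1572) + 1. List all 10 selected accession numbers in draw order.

1084, 1201, 1318, 1435, 1552, 97, 214, 331, 448, 565

Selection 1: 1084
Selection 2: 1084 + 117 = 1201
Selection 3: 1201 + 117 = 1318
Selection 4: 1318 + 117 = 1435
Selection 5: 1435 + 117 = 1552
Selection 6: 1552 + 117 = 1669 → 1669 − 1572 = 97
Selection 7: 97 + 117 = 214
Selection 8: 214 + 117 = 331
Selection 9: 331 + 117 = 448
Selection 10: 448 + 117 = 565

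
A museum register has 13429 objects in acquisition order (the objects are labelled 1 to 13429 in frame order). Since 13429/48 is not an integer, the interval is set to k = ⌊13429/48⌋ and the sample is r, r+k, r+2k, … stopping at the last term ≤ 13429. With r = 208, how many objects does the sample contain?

48

k = ⌊13429/48⌋ = 279
Achieved size = ⌊(13429 − 208)/279⌋ + 1 = ⌊13221/279⌋ + 1 = 47 + 1 = 48
(last selection: 208 + 47×279 = 13321 ≤ 13429; next would be 13600 > 13429)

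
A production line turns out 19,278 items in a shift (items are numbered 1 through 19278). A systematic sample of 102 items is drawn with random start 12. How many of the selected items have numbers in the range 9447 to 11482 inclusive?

11

k = 19278/102 = 189
First selection ≥ 9447: 12 + ⌈(9447−12)/189⌉·189 = 12 + 50×189 = 9462
Last selection ≤ 11482: 12 + ⌊(11482−12)/189⌋·189 = 12 + 60×189 = 11352
Count = 60 − 50 + 1 = 11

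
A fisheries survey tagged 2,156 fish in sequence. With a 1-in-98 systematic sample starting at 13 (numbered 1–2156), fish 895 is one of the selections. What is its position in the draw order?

10

k = 98
position = (895 − 13)/98 + 1 = 882/98 + 1 = 9 + 1 = 10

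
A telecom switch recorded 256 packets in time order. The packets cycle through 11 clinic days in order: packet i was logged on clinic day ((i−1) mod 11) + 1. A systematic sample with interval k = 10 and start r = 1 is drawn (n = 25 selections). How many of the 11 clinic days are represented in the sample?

11

Consecutive selections differ by k = 10, so their clinic day numbers differ by 10 mod 11 = 10.
gcd(10, 11) = 1, so the sample visits 11/1 = 11 distinct residues mod 11.
Start 1 is clinic day 1; the clinic days hit are 1, 2, 3, 4, 5, 6, 7, 8, 9, 10, 11.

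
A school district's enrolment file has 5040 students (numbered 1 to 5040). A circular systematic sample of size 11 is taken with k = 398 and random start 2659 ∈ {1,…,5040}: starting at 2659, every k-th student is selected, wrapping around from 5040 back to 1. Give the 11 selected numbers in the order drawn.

2659, 3057, 3455, 3853, 4251, 4649, 7, 405, 803, 1201, 1599

Selection 1: 2659
Selection 2: 2659 + 398 = 3057
Selection 3: 3057 + 398 = 3455
Selection 4: 3455 + 398 = 3853
Selection 5: 3853 + 398 = 4251
Selection 6: 4251 + 398 = 4649
Selection 7: 4649 + 398 = 5047 → 5047 − 5040 = 7
Selection 8: 7 + 398 = 405
Selection 9: 405 + 398 = 803
Selection 10: 803 + 398 = 1201
Selection 11: 1201 + 398 = 1599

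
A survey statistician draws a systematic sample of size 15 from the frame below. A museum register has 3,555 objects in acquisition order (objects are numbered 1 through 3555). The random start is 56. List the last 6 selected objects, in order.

k = N/n = 3555/15 = 237
10th selection = 56 + 9×237 = 2189
11th: 2189 + 237 = 2426
12th: 2426 + 237 = 2663
13th: 2663 + 237 = 2900
14th: 2900 + 237 = 3137
15th: 3137 + 237 = 3374

2189, 2426, 2663, 2900, 3137, 3374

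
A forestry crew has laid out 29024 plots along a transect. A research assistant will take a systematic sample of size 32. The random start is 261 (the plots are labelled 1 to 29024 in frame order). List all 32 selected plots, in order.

k = N/n = 29024/32 = 907
plot 1: 261
plot 2: 261 + 907 = 1168
plot 3: 1168 + 907 = 2075
plot 4: 2075 + 907 = 2982
plot 5: 2982 + 907 = 3889
plot 6: 3889 + 907 = 4796
plot 7: 4796 + 907 = 5703
plot 8: 5703 + 907 = 6610
plot 9: 6610 + 907 = 7517
plot 10: 7517 + 907 = 8424
plot 11: 8424 + 907 = 9331
plot 12: 9331 + 907 = 10238
plot 13: 10238 + 907 = 11145
plot 14: 11145 + 907 = 12052
plot 15: 12052 + 907 = 12959
plot 16: 12959 + 907 = 13866
plot 17: 13866 + 907 = 14773
plot 18: 14773 + 907 = 15680
plot 19: 15680 + 907 = 16587
plot 20: 16587 + 907 = 17494
plot 21: 17494 + 907 = 18401
plot 22: 18401 + 907 = 19308
plot 23: 19308 + 907 = 20215
plot 24: 20215 + 907 = 21122
plot 25: 21122 + 907 = 22029
plot 26: 22029 + 907 = 22936
plot 27: 22936 + 907 = 23843
plot 28: 23843 + 907 = 24750
plot 29: 24750 + 907 = 25657
plot 30: 25657 + 907 = 26564
plot 31: 26564 + 907 = 27471
plot 32: 27471 + 907 = 28378

261, 1168, 2075, 2982, 3889, 4796, 5703, 6610, 7517, 8424, 9331, 10238, 11145, 12052, 12959, 13866, 14773, 15680, 16587, 17494, 18401, 19308, 20215, 21122, 22029, 22936, 23843, 24750, 25657, 26564, 27471, 28378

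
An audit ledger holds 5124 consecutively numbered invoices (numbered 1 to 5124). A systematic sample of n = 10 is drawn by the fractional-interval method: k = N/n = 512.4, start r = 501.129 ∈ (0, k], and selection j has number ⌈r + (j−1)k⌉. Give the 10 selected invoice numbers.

j=1: r + 0k = 501.129 → ⌈·⌉ = 502
j=2: r + 1k = 1013.529 → ⌈·⌉ = 1014
j=3: r + 2k = 1525.929 → ⌈·⌉ = 1526
j=4: r + 3k = 2038.329 → ⌈·⌉ = 2039
j=5: r + 4k = 2550.729 → ⌈·⌉ = 2551
j=6: r + 5k = 3063.129 → ⌈·⌉ = 3064
j=7: r + 6k = 3575.529 → ⌈·⌉ = 3576
j=8: r + 7k = 4087.929 → ⌈·⌉ = 4088
j=9: r + 8k = 4600.329 → ⌈·⌉ = 4601
j=10: r + 9k = 5112.729 → ⌈·⌉ = 5113

502, 1014, 1526, 2039, 2551, 3064, 3576, 4088, 4601, 5113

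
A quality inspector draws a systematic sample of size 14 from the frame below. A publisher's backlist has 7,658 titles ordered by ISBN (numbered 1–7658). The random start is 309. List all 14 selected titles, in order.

309, 856, 1403, 1950, 2497, 3044, 3591, 4138, 4685, 5232, 5779, 6326, 6873, 7420

k = N/n = 7658/14 = 547
title 1: 309
title 2: 309 + 547 = 856
title 3: 856 + 547 = 1403
title 4: 1403 + 547 = 1950
title 5: 1950 + 547 = 2497
title 6: 2497 + 547 = 3044
title 7: 3044 + 547 = 3591
title 8: 3591 + 547 = 4138
title 9: 4138 + 547 = 4685
title 10: 4685 + 547 = 5232
title 11: 5232 + 547 = 5779
title 12: 5779 + 547 = 6326
title 13: 6326 + 547 = 6873
title 14: 6873 + 547 = 7420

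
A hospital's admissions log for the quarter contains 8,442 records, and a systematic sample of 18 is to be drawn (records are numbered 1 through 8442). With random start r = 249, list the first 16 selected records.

k = N/n = 8442/18 = 469
record 1: 249
record 2: 249 + 469 = 718
record 3: 718 + 469 = 1187
record 4: 1187 + 469 = 1656
record 5: 1656 + 469 = 2125
record 6: 2125 + 469 = 2594
record 7: 2594 + 469 = 3063
record 8: 3063 + 469 = 3532
record 9: 3532 + 469 = 4001
record 10: 4001 + 469 = 4470
record 11: 4470 + 469 = 4939
record 12: 4939 + 469 = 5408
record 13: 5408 + 469 = 5877
record 14: 5877 + 469 = 6346
record 15: 6346 + 469 = 6815
record 16: 6815 + 469 = 7284

249, 718, 1187, 1656, 2125, 2594, 3063, 3532, 4001, 4470, 4939, 5408, 5877, 6346, 6815, 7284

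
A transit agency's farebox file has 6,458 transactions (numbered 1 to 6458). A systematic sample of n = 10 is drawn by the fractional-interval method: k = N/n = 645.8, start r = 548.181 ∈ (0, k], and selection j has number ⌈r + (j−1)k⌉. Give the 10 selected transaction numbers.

j=1: r + 0k = 548.181 → ⌈·⌉ = 549
j=2: r + 1k = 1193.981 → ⌈·⌉ = 1194
j=3: r + 2k = 1839.781 → ⌈·⌉ = 1840
j=4: r + 3k = 2485.581 → ⌈·⌉ = 2486
j=5: r + 4k = 3131.381 → ⌈·⌉ = 3132
j=6: r + 5k = 3777.181 → ⌈·⌉ = 3778
j=7: r + 6k = 4422.981 → ⌈·⌉ = 4423
j=8: r + 7k = 5068.781 → ⌈·⌉ = 5069
j=9: r + 8k = 5714.581 → ⌈·⌉ = 5715
j=10: r + 9k = 6360.381 → ⌈·⌉ = 6361

549, 1194, 1840, 2486, 3132, 3778, 4423, 5069, 5715, 6361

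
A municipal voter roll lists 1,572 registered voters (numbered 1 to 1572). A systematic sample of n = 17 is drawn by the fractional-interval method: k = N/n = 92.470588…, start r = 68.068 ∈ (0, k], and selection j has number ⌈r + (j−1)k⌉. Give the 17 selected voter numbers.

69, 161, 254, 346, 438, 531, 623, 716, 808, 901, 993, 1086, 1178, 1271, 1363, 1456, 1548

j=1: r + 0k = 68.068 → ⌈·⌉ = 69
j=2: r + 1k = 160.538588… → ⌈·⌉ = 161
j=3: r + 2k = 253.009176… → ⌈·⌉ = 254
j=4: r + 3k = 345.479764… → ⌈·⌉ = 346
j=5: r + 4k = 437.950352… → ⌈·⌉ = 438
j=6: r + 5k = 530.420941… → ⌈·⌉ = 531
j=7: r + 6k = 622.891529… → ⌈·⌉ = 623
j=8: r + 7k = 715.362117… → ⌈·⌉ = 716
j=9: r + 8k = 807.832705… → ⌈·⌉ = 808
j=10: r + 9k = 900.303294… → ⌈·⌉ = 901
j=11: r + 10k = 992.773882… → ⌈·⌉ = 993
j=12: r + 11k = 1085.244470… → ⌈·⌉ = 1086
j=13: r + 12k = 1177.715058… → ⌈·⌉ = 1178
j=14: r + 13k = 1270.185647… → ⌈·⌉ = 1271
j=15: r + 14k = 1362.656235… → ⌈·⌉ = 1363
j=16: r + 15k = 1455.126823… → ⌈·⌉ = 1456
j=17: r + 16k = 1547.597411… → ⌈·⌉ = 1548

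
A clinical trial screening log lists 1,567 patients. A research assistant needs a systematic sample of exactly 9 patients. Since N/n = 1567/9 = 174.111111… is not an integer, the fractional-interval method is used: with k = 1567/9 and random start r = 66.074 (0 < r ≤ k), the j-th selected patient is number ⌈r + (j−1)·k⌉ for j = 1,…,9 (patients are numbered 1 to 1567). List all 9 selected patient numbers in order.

j=1: r + 0k = 66.074 → ⌈·⌉ = 67
j=2: r + 1k = 240.185111… → ⌈·⌉ = 241
j=3: r + 2k = 414.296222… → ⌈·⌉ = 415
j=4: r + 3k = 588.407333… → ⌈·⌉ = 589
j=5: r + 4k = 762.518444… → ⌈·⌉ = 763
j=6: r + 5k = 936.629555… → ⌈·⌉ = 937
j=7: r + 6k = 1110.740666… → ⌈·⌉ = 1111
j=8: r + 7k = 1284.851777… → ⌈·⌉ = 1285
j=9: r + 8k = 1458.962888… → ⌈·⌉ = 1459

67, 241, 415, 589, 763, 937, 1111, 1285, 1459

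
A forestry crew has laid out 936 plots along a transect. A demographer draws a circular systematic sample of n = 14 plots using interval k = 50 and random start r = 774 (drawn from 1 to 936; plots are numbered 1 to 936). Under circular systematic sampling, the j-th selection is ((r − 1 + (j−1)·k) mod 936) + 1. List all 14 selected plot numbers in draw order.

774, 824, 874, 924, 38, 88, 138, 188, 238, 288, 338, 388, 438, 488

Selection 1: 774
Selection 2: 774 + 50 = 824
Selection 3: 824 + 50 = 874
Selection 4: 874 + 50 = 924
Selection 5: 924 + 50 = 974 → 974 − 936 = 38
Selection 6: 38 + 50 = 88
Selection 7: 88 + 50 = 138
Selection 8: 138 + 50 = 188
Selection 9: 188 + 50 = 238
Selection 10: 238 + 50 = 288
Selection 11: 288 + 50 = 338
Selection 12: 338 + 50 = 388
Selection 13: 388 + 50 = 438
Selection 14: 438 + 50 = 488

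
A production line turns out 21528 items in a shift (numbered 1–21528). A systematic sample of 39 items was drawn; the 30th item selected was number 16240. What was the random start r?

232

k = 21528/39 = 552
r = 16240 − (30−1)×552 = 16240 − 16008 = 232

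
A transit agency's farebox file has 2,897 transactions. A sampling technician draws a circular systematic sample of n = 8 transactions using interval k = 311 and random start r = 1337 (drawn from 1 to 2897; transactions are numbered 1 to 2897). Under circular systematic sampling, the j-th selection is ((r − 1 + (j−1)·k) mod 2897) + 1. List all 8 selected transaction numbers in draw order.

Selection 1: 1337
Selection 2: 1337 + 311 = 1648
Selection 3: 1648 + 311 = 1959
Selection 4: 1959 + 311 = 2270
Selection 5: 2270 + 311 = 2581
Selection 6: 2581 + 311 = 2892
Selection 7: 2892 + 311 = 3203 → 3203 − 2897 = 306
Selection 8: 306 + 311 = 617

1337, 1648, 1959, 2270, 2581, 2892, 306, 617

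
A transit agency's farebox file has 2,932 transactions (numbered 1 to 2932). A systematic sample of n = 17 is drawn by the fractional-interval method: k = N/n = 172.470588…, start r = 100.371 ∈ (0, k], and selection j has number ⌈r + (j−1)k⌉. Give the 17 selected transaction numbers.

j=1: r + 0k = 100.371 → ⌈·⌉ = 101
j=2: r + 1k = 272.841588… → ⌈·⌉ = 273
j=3: r + 2k = 445.312176… → ⌈·⌉ = 446
j=4: r + 3k = 617.782764… → ⌈·⌉ = 618
j=5: r + 4k = 790.253352… → ⌈·⌉ = 791
j=6: r + 5k = 962.723941… → ⌈·⌉ = 963
j=7: r + 6k = 1135.194529… → ⌈·⌉ = 1136
j=8: r + 7k = 1307.665117… → ⌈·⌉ = 1308
j=9: r + 8k = 1480.135705… → ⌈·⌉ = 1481
j=10: r + 9k = 1652.606294… → ⌈·⌉ = 1653
j=11: r + 10k = 1825.076882… → ⌈·⌉ = 1826
j=12: r + 11k = 1997.547470… → ⌈·⌉ = 1998
j=13: r + 12k = 2170.018058… → ⌈·⌉ = 2171
j=14: r + 13k = 2342.488647… → ⌈·⌉ = 2343
j=15: r + 14k = 2514.959235… → ⌈·⌉ = 2515
j=16: r + 15k = 2687.429823… → ⌈·⌉ = 2688
j=17: r + 16k = 2859.900411… → ⌈·⌉ = 2860

101, 273, 446, 618, 791, 963, 1136, 1308, 1481, 1653, 1826, 1998, 2171, 2343, 2515, 2688, 2860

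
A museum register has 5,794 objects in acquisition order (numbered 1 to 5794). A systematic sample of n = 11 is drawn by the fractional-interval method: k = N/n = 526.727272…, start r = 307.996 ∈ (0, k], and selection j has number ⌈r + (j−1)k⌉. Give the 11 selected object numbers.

j=1: r + 0k = 307.996 → ⌈·⌉ = 308
j=2: r + 1k = 834.723272… → ⌈·⌉ = 835
j=3: r + 2k = 1361.450545… → ⌈·⌉ = 1362
j=4: r + 3k = 1888.177818… → ⌈·⌉ = 1889
j=5: r + 4k = 2414.905090… → ⌈·⌉ = 2415
j=6: r + 5k = 2941.632363… → ⌈·⌉ = 2942
j=7: r + 6k = 3468.359636… → ⌈·⌉ = 3469
j=8: r + 7k = 3995.086909… → ⌈·⌉ = 3996
j=9: r + 8k = 4521.814181… → ⌈·⌉ = 4522
j=10: r + 9k = 5048.541454… → ⌈·⌉ = 5049
j=11: r + 10k = 5575.268727… → ⌈·⌉ = 5576

308, 835, 1362, 1889, 2415, 2942, 3469, 3996, 4522, 5049, 5576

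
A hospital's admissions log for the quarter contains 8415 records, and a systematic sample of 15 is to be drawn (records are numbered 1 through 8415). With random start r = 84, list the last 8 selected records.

4011, 4572, 5133, 5694, 6255, 6816, 7377, 7938

k = N/n = 8415/15 = 561
8th selection = 84 + 7×561 = 4011
9th: 4011 + 561 = 4572
10th: 4572 + 561 = 5133
11th: 5133 + 561 = 5694
12th: 5694 + 561 = 6255
13th: 6255 + 561 = 6816
14th: 6816 + 561 = 7377
15th: 7377 + 561 = 7938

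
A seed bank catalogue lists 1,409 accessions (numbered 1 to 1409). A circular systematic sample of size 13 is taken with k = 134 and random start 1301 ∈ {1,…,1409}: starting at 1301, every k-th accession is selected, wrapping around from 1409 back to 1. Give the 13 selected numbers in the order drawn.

1301, 26, 160, 294, 428, 562, 696, 830, 964, 1098, 1232, 1366, 91

Selection 1: 1301
Selection 2: 1301 + 134 = 1435 → 1435 − 1409 = 26
Selection 3: 26 + 134 = 160
Selection 4: 160 + 134 = 294
Selection 5: 294 + 134 = 428
Selection 6: 428 + 134 = 562
Selection 7: 562 + 134 = 696
Selection 8: 696 + 134 = 830
Selection 9: 830 + 134 = 964
Selection 10: 964 + 134 = 1098
Selection 11: 1098 + 134 = 1232
Selection 12: 1232 + 134 = 1366
Selection 13: 1366 + 134 = 1500 → 1500 − 1409 = 91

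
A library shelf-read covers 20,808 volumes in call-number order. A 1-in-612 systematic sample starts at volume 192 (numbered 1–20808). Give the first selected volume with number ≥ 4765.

k = 612
Steps past start: ⌈(4765 − 192)/612⌉ = ⌈4573/612⌉ = 8
Selected volume: 192 + 8×612 = 5088

5088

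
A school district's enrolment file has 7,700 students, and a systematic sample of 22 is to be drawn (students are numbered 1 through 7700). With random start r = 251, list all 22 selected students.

k = N/n = 7700/22 = 350
student 1: 251
student 2: 251 + 350 = 601
student 3: 601 + 350 = 951
student 4: 951 + 350 = 1301
student 5: 1301 + 350 = 1651
student 6: 1651 + 350 = 2001
student 7: 2001 + 350 = 2351
student 8: 2351 + 350 = 2701
student 9: 2701 + 350 = 3051
student 10: 3051 + 350 = 3401
student 11: 3401 + 350 = 3751
student 12: 3751 + 350 = 4101
student 13: 4101 + 350 = 4451
student 14: 4451 + 350 = 4801
student 15: 4801 + 350 = 5151
student 16: 5151 + 350 = 5501
student 17: 5501 + 350 = 5851
student 18: 5851 + 350 = 6201
student 19: 6201 + 350 = 6551
student 20: 6551 + 350 = 6901
student 21: 6901 + 350 = 7251
student 22: 7251 + 350 = 7601

251, 601, 951, 1301, 1651, 2001, 2351, 2701, 3051, 3401, 3751, 4101, 4451, 4801, 5151, 5501, 5851, 6201, 6551, 6901, 7251, 7601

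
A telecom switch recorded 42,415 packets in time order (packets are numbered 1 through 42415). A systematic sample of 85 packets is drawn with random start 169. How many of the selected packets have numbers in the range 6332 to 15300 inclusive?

18

k = 42415/85 = 499
First selection ≥ 6332: 169 + ⌈(6332−169)/499⌉·499 = 169 + 13×499 = 6656
Last selection ≤ 15300: 169 + ⌊(15300−169)/499⌋·499 = 169 + 30×499 = 15139
Count = 30 − 13 + 1 = 18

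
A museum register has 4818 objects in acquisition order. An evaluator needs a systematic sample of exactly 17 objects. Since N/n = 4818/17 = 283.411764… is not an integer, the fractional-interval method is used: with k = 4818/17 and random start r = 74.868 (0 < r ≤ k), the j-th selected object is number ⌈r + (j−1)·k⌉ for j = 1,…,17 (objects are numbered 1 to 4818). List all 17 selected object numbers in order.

j=1: r + 0k = 74.868 → ⌈·⌉ = 75
j=2: r + 1k = 358.279764… → ⌈·⌉ = 359
j=3: r + 2k = 641.691529… → ⌈·⌉ = 642
j=4: r + 3k = 925.103294… → ⌈·⌉ = 926
j=5: r + 4k = 1208.515058… → ⌈·⌉ = 1209
j=6: r + 5k = 1491.926823… → ⌈·⌉ = 1492
j=7: r + 6k = 1775.338588… → ⌈·⌉ = 1776
j=8: r + 7k = 2058.750352… → ⌈·⌉ = 2059
j=9: r + 8k = 2342.162117… → ⌈·⌉ = 2343
j=10: r + 9k = 2625.573882… → ⌈·⌉ = 2626
j=11: r + 10k = 2908.985647… → ⌈·⌉ = 2909
j=12: r + 11k = 3192.397411… → ⌈·⌉ = 3193
j=13: r + 12k = 3475.809176… → ⌈·⌉ = 3476
j=14: r + 13k = 3759.220941… → ⌈·⌉ = 3760
j=15: r + 14k = 4042.632705… → ⌈·⌉ = 4043
j=16: r + 15k = 4326.044470… → ⌈·⌉ = 4327
j=17: r + 16k = 4609.456235… → ⌈·⌉ = 4610

75, 359, 642, 926, 1209, 1492, 1776, 2059, 2343, 2626, 2909, 3193, 3476, 3760, 4043, 4327, 4610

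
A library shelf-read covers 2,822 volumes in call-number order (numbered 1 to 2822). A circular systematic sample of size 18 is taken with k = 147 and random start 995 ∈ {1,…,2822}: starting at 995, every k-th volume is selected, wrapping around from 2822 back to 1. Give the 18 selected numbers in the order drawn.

995, 1142, 1289, 1436, 1583, 1730, 1877, 2024, 2171, 2318, 2465, 2612, 2759, 84, 231, 378, 525, 672

Selection 1: 995
Selection 2: 995 + 147 = 1142
Selection 3: 1142 + 147 = 1289
Selection 4: 1289 + 147 = 1436
Selection 5: 1436 + 147 = 1583
Selection 6: 1583 + 147 = 1730
Selection 7: 1730 + 147 = 1877
Selection 8: 1877 + 147 = 2024
Selection 9: 2024 + 147 = 2171
Selection 10: 2171 + 147 = 2318
Selection 11: 2318 + 147 = 2465
Selection 12: 2465 + 147 = 2612
Selection 13: 2612 + 147 = 2759
Selection 14: 2759 + 147 = 2906 → 2906 − 2822 = 84
Selection 15: 84 + 147 = 231
Selection 16: 231 + 147 = 378
Selection 17: 378 + 147 = 525
Selection 18: 525 + 147 = 672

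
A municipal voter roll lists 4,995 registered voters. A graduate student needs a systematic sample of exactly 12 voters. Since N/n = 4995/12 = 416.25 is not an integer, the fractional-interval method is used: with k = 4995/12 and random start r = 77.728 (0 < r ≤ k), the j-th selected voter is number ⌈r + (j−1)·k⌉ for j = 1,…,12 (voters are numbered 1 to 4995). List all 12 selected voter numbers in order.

j=1: r + 0k = 77.728 → ⌈·⌉ = 78
j=2: r + 1k = 493.978 → ⌈·⌉ = 494
j=3: r + 2k = 910.228 → ⌈·⌉ = 911
j=4: r + 3k = 1326.478 → ⌈·⌉ = 1327
j=5: r + 4k = 1742.728 → ⌈·⌉ = 1743
j=6: r + 5k = 2158.978 → ⌈·⌉ = 2159
j=7: r + 6k = 2575.228 → ⌈·⌉ = 2576
j=8: r + 7k = 2991.478 → ⌈·⌉ = 2992
j=9: r + 8k = 3407.728 → ⌈·⌉ = 3408
j=10: r + 9k = 3823.978 → ⌈·⌉ = 3824
j=11: r + 10k = 4240.228 → ⌈·⌉ = 4241
j=12: r + 11k = 4656.478 → ⌈·⌉ = 4657

78, 494, 911, 1327, 1743, 2159, 2576, 2992, 3408, 3824, 4241, 4657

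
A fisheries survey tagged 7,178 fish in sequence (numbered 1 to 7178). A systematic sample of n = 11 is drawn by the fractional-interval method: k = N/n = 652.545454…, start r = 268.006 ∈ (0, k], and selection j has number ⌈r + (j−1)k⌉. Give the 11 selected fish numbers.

269, 921, 1574, 2226, 2879, 3531, 4184, 4836, 5489, 6141, 6794

j=1: r + 0k = 268.006 → ⌈·⌉ = 269
j=2: r + 1k = 920.551454… → ⌈·⌉ = 921
j=3: r + 2k = 1573.096909… → ⌈·⌉ = 1574
j=4: r + 3k = 2225.642363… → ⌈·⌉ = 2226
j=5: r + 4k = 2878.187818… → ⌈·⌉ = 2879
j=6: r + 5k = 3530.733272… → ⌈·⌉ = 3531
j=7: r + 6k = 4183.278727… → ⌈·⌉ = 4184
j=8: r + 7k = 4835.824181… → ⌈·⌉ = 4836
j=9: r + 8k = 5488.369636… → ⌈·⌉ = 5489
j=10: r + 9k = 6140.915090… → ⌈·⌉ = 6141
j=11: r + 10k = 6793.460545… → ⌈·⌉ = 6794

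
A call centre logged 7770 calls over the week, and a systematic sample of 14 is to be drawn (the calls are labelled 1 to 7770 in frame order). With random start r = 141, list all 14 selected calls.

k = N/n = 7770/14 = 555
call 1: 141
call 2: 141 + 555 = 696
call 3: 696 + 555 = 1251
call 4: 1251 + 555 = 1806
call 5: 1806 + 555 = 2361
call 6: 2361 + 555 = 2916
call 7: 2916 + 555 = 3471
call 8: 3471 + 555 = 4026
call 9: 4026 + 555 = 4581
call 10: 4581 + 555 = 5136
call 11: 5136 + 555 = 5691
call 12: 5691 + 555 = 6246
call 13: 6246 + 555 = 6801
call 14: 6801 + 555 = 7356

141, 696, 1251, 1806, 2361, 2916, 3471, 4026, 4581, 5136, 5691, 6246, 6801, 7356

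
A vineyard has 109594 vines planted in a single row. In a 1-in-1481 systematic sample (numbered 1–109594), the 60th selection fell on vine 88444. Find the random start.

k = 1481
r = 88444 − (60−1)×1481 = 88444 − 87379 = 1065

1065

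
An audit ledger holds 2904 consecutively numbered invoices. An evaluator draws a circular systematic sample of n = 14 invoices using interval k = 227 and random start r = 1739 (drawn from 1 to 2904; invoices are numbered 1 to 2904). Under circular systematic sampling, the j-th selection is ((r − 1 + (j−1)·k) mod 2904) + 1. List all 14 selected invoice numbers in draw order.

1739, 1966, 2193, 2420, 2647, 2874, 197, 424, 651, 878, 1105, 1332, 1559, 1786

Selection 1: 1739
Selection 2: 1739 + 227 = 1966
Selection 3: 1966 + 227 = 2193
Selection 4: 2193 + 227 = 2420
Selection 5: 2420 + 227 = 2647
Selection 6: 2647 + 227 = 2874
Selection 7: 2874 + 227 = 3101 → 3101 − 2904 = 197
Selection 8: 197 + 227 = 424
Selection 9: 424 + 227 = 651
Selection 10: 651 + 227 = 878
Selection 11: 878 + 227 = 1105
Selection 12: 1105 + 227 = 1332
Selection 13: 1332 + 227 = 1559
Selection 14: 1559 + 227 = 1786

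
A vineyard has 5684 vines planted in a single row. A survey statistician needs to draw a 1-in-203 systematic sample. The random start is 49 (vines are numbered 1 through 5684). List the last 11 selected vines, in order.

18th selection = 49 + 17×203 = 3500
19th: 3500 + 203 = 3703
20th: 3703 + 203 = 3906
21st: 3906 + 203 = 4109
22nd: 4109 + 203 = 4312
23rd: 4312 + 203 = 4515
24th: 4515 + 203 = 4718
25th: 4718 + 203 = 4921
26th: 4921 + 203 = 5124
27th: 5124 + 203 = 5327
28th: 5327 + 203 = 5530

3500, 3703, 3906, 4109, 4312, 4515, 4718, 4921, 5124, 5327, 5530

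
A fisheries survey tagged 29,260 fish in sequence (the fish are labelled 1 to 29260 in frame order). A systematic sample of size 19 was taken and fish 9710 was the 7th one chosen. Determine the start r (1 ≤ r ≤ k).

470

k = 29260/19 = 1540
r = 9710 − (7−1)×1540 = 9710 − 9240 = 470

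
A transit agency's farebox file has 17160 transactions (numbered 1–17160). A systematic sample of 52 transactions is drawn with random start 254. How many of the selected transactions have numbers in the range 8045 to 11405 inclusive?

10

k = 17160/52 = 330
First selection ≥ 8045: 254 + ⌈(8045−254)/330⌉·330 = 254 + 24×330 = 8174
Last selection ≤ 11405: 254 + ⌊(11405−254)/330⌋·330 = 254 + 33×330 = 11144
Count = 33 − 24 + 1 = 10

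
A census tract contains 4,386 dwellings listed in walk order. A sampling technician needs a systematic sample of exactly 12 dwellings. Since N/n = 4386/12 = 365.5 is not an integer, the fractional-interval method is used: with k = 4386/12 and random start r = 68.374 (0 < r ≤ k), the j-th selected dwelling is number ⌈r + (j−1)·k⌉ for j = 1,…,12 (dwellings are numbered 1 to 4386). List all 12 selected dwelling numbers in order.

69, 434, 800, 1165, 1531, 1896, 2262, 2627, 2993, 3358, 3724, 4089

j=1: r + 0k = 68.374 → ⌈·⌉ = 69
j=2: r + 1k = 433.874 → ⌈·⌉ = 434
j=3: r + 2k = 799.374 → ⌈·⌉ = 800
j=4: r + 3k = 1164.874 → ⌈·⌉ = 1165
j=5: r + 4k = 1530.374 → ⌈·⌉ = 1531
j=6: r + 5k = 1895.874 → ⌈·⌉ = 1896
j=7: r + 6k = 2261.374 → ⌈·⌉ = 2262
j=8: r + 7k = 2626.874 → ⌈·⌉ = 2627
j=9: r + 8k = 2992.374 → ⌈·⌉ = 2993
j=10: r + 9k = 3357.874 → ⌈·⌉ = 3358
j=11: r + 10k = 3723.374 → ⌈·⌉ = 3724
j=12: r + 11k = 4088.874 → ⌈·⌉ = 4089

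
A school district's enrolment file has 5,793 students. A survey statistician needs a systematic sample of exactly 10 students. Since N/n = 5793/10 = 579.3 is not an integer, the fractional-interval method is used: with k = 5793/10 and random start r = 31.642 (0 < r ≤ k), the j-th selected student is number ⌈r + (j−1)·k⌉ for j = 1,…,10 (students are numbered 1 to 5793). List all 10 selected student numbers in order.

j=1: r + 0k = 31.642 → ⌈·⌉ = 32
j=2: r + 1k = 610.942 → ⌈·⌉ = 611
j=3: r + 2k = 1190.242 → ⌈·⌉ = 1191
j=4: r + 3k = 1769.542 → ⌈·⌉ = 1770
j=5: r + 4k = 2348.842 → ⌈·⌉ = 2349
j=6: r + 5k = 2928.142 → ⌈·⌉ = 2929
j=7: r + 6k = 3507.442 → ⌈·⌉ = 3508
j=8: r + 7k = 4086.742 → ⌈·⌉ = 4087
j=9: r + 8k = 4666.042 → ⌈·⌉ = 4667
j=10: r + 9k = 5245.342 → ⌈·⌉ = 5246

32, 611, 1191, 1770, 2349, 2929, 3508, 4087, 4667, 5246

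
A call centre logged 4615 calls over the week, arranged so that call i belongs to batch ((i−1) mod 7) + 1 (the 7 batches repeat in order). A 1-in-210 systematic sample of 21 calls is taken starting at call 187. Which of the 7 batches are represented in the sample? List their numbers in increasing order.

5

Consecutive selections differ by k = 210, so their batch numbers differ by 210 mod 7 = 0.
gcd(210, 7) = 7, so the sample visits 7/7 = 1 distinct residues mod 7.
Start 187 is batch 5; the batches hit are 5.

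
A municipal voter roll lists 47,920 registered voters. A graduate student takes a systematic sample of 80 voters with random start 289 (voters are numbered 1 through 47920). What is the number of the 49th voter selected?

29041

k = 47920/80 = 599
49th selection = r + (49−1)·k = 289 + 48×599 = 289 + 28752 = 29041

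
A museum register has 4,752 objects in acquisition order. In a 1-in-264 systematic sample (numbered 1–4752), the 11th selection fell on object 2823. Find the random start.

183

k = 264
r = 2823 − (11−1)×264 = 2823 − 2640 = 183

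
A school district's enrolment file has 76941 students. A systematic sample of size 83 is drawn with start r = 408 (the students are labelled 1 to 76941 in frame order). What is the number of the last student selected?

k = 76941/83 = 927
83rd selection = r + (83−1)·k = 408 + 82×927 = 408 + 76014 = 76422

76422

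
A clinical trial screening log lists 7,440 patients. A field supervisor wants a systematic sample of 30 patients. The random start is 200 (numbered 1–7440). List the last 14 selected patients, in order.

k = N/n = 7440/30 = 248
17th selection = 200 + 16×248 = 4168
18th: 4168 + 248 = 4416
19th: 4416 + 248 = 4664
20th: 4664 + 248 = 4912
21st: 4912 + 248 = 5160
22nd: 5160 + 248 = 5408
23rd: 5408 + 248 = 5656
24th: 5656 + 248 = 5904
25th: 5904 + 248 = 6152
26th: 6152 + 248 = 6400
27th: 6400 + 248 = 6648
28th: 6648 + 248 = 6896
29th: 6896 + 248 = 7144
30th: 7144 + 248 = 7392

4168, 4416, 4664, 4912, 5160, 5408, 5656, 5904, 6152, 6400, 6648, 6896, 7144, 7392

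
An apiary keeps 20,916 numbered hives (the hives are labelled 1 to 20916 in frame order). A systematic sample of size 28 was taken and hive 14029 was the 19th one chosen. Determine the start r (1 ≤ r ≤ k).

k = 20916/28 = 747
r = 14029 − (19−1)×747 = 14029 − 13446 = 583

583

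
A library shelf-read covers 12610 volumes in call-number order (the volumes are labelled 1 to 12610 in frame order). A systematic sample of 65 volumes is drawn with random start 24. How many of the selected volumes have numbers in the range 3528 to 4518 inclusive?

5

k = 12610/65 = 194
First selection ≥ 3528: 24 + ⌈(3528−24)/194⌉·194 = 24 + 19×194 = 3710
Last selection ≤ 4518: 24 + ⌊(4518−24)/194⌋·194 = 24 + 23×194 = 4486
Count = 23 − 19 + 1 = 5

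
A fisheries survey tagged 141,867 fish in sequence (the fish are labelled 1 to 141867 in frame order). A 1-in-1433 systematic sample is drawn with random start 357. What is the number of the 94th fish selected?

133626

k = 1433
94th selection = r + (94−1)·k = 357 + 93×1433 = 357 + 133269 = 133626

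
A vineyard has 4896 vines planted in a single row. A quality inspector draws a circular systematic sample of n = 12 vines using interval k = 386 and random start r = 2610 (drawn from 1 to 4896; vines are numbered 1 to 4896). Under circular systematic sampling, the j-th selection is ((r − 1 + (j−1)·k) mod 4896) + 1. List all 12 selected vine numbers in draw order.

2610, 2996, 3382, 3768, 4154, 4540, 30, 416, 802, 1188, 1574, 1960

Selection 1: 2610
Selection 2: 2610 + 386 = 2996
Selection 3: 2996 + 386 = 3382
Selection 4: 3382 + 386 = 3768
Selection 5: 3768 + 386 = 4154
Selection 6: 4154 + 386 = 4540
Selection 7: 4540 + 386 = 4926 → 4926 − 4896 = 30
Selection 8: 30 + 386 = 416
Selection 9: 416 + 386 = 802
Selection 10: 802 + 386 = 1188
Selection 11: 1188 + 386 = 1574
Selection 12: 1574 + 386 = 1960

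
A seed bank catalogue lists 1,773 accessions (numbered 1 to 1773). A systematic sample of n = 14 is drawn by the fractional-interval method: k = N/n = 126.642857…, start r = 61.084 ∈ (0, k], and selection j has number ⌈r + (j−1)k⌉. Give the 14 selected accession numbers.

j=1: r + 0k = 61.084 → ⌈·⌉ = 62
j=2: r + 1k = 187.726857… → ⌈·⌉ = 188
j=3: r + 2k = 314.369714… → ⌈·⌉ = 315
j=4: r + 3k = 441.012571… → ⌈·⌉ = 442
j=5: r + 4k = 567.655428… → ⌈·⌉ = 568
j=6: r + 5k = 694.298285… → ⌈·⌉ = 695
j=7: r + 6k = 820.941142… → ⌈·⌉ = 821
j=8: r + 7k = 947.584 → ⌈·⌉ = 948
j=9: r + 8k = 1074.226857… → ⌈·⌉ = 1075
j=10: r + 9k = 1200.869714… → ⌈·⌉ = 1201
j=11: r + 10k = 1327.512571… → ⌈·⌉ = 1328
j=12: r + 11k = 1454.155428… → ⌈·⌉ = 1455
j=13: r + 12k = 1580.798285… → ⌈·⌉ = 1581
j=14: r + 13k = 1707.441142… → ⌈·⌉ = 1708

62, 188, 315, 442, 568, 695, 821, 948, 1075, 1201, 1328, 1455, 1581, 1708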